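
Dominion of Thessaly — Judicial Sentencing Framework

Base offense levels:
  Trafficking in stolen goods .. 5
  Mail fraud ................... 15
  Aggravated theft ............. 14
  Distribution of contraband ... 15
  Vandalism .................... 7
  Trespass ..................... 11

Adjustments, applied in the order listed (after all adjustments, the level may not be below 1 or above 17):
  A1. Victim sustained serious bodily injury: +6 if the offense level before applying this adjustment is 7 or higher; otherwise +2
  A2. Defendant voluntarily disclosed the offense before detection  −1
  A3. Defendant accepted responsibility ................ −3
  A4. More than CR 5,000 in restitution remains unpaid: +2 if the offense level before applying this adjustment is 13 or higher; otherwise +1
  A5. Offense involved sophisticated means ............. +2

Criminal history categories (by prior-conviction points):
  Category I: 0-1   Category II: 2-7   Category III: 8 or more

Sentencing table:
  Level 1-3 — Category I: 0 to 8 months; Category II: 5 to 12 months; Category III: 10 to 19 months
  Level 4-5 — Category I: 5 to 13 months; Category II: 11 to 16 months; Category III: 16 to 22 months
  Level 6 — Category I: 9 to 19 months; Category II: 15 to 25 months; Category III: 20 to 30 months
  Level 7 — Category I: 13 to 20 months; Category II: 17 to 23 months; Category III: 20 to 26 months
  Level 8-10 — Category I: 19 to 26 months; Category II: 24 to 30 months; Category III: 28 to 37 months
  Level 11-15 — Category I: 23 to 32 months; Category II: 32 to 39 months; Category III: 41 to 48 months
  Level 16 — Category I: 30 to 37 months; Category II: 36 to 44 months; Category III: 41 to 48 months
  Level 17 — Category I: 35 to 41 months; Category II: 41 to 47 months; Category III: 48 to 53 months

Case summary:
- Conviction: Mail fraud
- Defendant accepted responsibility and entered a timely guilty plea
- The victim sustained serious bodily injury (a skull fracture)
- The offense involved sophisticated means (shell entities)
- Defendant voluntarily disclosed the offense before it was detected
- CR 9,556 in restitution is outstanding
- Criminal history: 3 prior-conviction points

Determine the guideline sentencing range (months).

41-47 months

Base offense level for mail fraud: 15.
A1 applies (level before this adjustment is 15 ≥ 7, so +6): 15 + 6 = 21.
A2 applies: 21 − 1 = 20.
A3 applies: 20 − 3 = 17.
A4 applies (level before this adjustment is 17 ≥ 13, so +2): 17 + 2 = 19.
A5 applies: 19 + 2 = 21.
Level 21 exceeds the maximum of 17; capped at 17.
Final offense level: 17.
Criminal history: 3 prior points → Category II (2-7).
Level 17 falls in the 17 band.
Grid: Level 17 × Category II = 41-47 months.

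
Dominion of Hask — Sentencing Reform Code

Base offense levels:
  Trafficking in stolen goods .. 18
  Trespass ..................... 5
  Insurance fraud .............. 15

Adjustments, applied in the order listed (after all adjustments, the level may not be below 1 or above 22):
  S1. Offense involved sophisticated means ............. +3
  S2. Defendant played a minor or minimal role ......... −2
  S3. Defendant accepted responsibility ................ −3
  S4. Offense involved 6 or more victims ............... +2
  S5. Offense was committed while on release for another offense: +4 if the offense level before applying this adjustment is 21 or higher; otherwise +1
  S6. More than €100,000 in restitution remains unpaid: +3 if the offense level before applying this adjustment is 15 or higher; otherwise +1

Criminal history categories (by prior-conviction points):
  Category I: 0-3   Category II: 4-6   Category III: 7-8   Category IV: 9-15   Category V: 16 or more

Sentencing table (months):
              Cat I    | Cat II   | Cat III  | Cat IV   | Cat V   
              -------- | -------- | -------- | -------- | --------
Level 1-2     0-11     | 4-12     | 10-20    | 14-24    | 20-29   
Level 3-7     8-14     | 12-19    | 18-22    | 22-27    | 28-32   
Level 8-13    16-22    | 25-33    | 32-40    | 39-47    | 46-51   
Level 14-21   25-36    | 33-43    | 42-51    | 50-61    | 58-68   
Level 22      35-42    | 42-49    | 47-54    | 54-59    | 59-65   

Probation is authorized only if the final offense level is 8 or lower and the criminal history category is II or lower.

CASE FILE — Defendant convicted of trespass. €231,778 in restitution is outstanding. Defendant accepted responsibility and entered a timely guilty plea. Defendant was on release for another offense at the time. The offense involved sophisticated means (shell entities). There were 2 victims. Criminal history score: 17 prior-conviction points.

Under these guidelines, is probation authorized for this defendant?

No

Base offense level for trespass: 5.
S1 applies: 5 + 3 = 8.
S2 does not apply.
S3 applies: 8 − 3 = 5.
S4 does not apply.
S5 applies (level before this adjustment is 5 < 21, so +1): 5 + 1 = 6.
S6 applies (level before this adjustment is 6 < 15, so +1): 6 + 1 = 7.
Final offense level: 7.
Criminal history: 17 prior points → Category V (16+).
Level 7 falls in the 3-7 band.
Grid: Level 3-7 × Category V = 28-32 months.
Probation check: level 7 ≤ 8 and category V > II → not eligible.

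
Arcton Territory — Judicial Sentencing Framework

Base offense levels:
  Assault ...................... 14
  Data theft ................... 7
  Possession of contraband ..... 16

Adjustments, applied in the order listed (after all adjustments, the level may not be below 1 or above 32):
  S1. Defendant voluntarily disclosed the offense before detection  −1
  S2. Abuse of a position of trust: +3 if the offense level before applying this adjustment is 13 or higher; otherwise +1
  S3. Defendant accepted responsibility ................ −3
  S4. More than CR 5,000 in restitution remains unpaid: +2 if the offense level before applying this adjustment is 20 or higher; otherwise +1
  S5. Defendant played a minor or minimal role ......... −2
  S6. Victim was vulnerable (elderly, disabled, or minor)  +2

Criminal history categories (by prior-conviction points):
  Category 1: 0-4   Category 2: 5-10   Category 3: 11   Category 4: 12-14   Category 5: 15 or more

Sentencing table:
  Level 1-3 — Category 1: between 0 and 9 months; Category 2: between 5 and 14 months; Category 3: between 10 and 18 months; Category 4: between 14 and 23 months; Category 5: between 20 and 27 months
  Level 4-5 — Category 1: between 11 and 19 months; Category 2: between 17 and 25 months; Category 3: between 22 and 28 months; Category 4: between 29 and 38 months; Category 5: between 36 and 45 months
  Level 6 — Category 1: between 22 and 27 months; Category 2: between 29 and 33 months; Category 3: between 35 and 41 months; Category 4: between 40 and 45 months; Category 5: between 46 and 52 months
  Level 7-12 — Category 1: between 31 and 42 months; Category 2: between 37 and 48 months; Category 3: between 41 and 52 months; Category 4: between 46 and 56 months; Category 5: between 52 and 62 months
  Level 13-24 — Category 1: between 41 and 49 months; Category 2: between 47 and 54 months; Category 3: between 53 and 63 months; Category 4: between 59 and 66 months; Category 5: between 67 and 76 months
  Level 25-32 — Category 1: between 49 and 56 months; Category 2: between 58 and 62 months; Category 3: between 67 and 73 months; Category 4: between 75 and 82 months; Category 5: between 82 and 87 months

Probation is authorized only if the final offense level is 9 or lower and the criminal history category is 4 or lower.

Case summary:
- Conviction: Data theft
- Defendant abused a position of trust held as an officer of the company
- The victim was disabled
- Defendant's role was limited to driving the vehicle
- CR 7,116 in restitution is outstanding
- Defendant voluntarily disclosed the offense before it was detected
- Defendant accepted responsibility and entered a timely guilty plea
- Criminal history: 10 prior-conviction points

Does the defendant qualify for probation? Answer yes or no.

Yes

Base offense level for data theft: 7.
S1 applies: 7 − 1 = 6.
S2 applies (level before this adjustment is 6 < 13, so +1): 6 + 1 = 7.
S3 applies: 7 − 3 = 4.
S4 applies (level before this adjustment is 4 < 20, so +1): 4 + 1 = 5.
S5 applies: 5 − 2 = 3.
S6 applies: 3 + 2 = 5.
Final offense level: 5.
Criminal history: 10 prior points → Category 2 (5-10).
Level 5 falls in the 4-5 band.
Grid: Level 4-5 × Category 2 = 17-25 months.
Probation check: level 5 ≤ 9 and category 2 ≤ 4 → eligible.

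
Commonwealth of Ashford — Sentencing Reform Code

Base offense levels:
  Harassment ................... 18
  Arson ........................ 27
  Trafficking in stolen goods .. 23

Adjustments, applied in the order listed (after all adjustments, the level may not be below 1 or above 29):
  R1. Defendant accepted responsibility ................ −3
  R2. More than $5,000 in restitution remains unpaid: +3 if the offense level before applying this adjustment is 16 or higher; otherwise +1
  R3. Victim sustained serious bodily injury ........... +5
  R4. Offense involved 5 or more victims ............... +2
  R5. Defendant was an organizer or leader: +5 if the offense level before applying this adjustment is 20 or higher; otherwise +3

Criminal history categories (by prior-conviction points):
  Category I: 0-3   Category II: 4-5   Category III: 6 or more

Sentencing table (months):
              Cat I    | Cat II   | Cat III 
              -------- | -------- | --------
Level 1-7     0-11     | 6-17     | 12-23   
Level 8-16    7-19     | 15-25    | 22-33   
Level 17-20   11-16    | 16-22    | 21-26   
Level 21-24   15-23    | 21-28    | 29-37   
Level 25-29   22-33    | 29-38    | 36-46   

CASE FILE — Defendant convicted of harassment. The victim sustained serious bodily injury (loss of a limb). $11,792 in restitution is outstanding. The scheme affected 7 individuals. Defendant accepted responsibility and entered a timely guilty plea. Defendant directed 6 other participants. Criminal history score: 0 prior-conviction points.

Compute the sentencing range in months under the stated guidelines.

Base offense level for harassment: 18.
R1 applies: 18 − 3 = 15.
R2 applies (level before this adjustment is 15 < 16, so +1): 15 + 1 = 16.
R3 applies: 16 + 5 = 21.
R4 applies: 21 + 2 = 23.
R5 applies (level before this adjustment is 23 ≥ 20, so +5): 23 + 5 = 28.
Final offense level: 28.
Criminal history: 0 prior points → Category I (0-3).
Level 28 falls in the 25-29 band.
Grid: Level 25-29 × Category I = 22-33 months.

22-33 months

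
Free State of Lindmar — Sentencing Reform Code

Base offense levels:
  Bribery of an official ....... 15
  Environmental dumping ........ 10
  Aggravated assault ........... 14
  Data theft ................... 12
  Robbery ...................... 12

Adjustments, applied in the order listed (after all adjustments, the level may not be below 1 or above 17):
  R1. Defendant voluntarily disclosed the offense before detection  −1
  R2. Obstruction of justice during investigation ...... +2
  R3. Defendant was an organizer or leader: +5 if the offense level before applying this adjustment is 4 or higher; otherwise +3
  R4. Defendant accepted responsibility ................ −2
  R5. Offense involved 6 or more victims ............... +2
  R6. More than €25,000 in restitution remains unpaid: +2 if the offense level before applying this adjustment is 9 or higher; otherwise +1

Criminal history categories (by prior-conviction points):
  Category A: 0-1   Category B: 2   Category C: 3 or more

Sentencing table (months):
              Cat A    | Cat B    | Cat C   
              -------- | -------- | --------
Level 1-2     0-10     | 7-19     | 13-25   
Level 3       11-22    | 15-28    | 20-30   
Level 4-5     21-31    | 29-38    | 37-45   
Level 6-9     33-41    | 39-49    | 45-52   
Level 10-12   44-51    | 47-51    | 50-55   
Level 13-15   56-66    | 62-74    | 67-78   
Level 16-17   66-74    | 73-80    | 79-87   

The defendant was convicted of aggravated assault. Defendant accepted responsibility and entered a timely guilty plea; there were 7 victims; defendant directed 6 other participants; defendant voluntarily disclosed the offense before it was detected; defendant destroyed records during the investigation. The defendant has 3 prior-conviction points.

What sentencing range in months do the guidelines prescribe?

79-87 months

Base offense level for aggravated assault: 14.
R1 applies: 14 − 1 = 13.
R2 applies: 13 + 2 = 15.
R3 applies (level before this adjustment is 15 ≥ 4, so +5): 15 + 5 = 20.
R4 applies: 20 − 2 = 18.
R5 applies: 18 + 2 = 20.
R6 does not apply.
Level 20 exceeds the maximum of 17; capped at 17.
Final offense level: 17.
Criminal history: 3 prior points → Category C (3+).
Level 17 falls in the 16-17 band.
Grid: Level 16-17 × Category C = 79-87 months.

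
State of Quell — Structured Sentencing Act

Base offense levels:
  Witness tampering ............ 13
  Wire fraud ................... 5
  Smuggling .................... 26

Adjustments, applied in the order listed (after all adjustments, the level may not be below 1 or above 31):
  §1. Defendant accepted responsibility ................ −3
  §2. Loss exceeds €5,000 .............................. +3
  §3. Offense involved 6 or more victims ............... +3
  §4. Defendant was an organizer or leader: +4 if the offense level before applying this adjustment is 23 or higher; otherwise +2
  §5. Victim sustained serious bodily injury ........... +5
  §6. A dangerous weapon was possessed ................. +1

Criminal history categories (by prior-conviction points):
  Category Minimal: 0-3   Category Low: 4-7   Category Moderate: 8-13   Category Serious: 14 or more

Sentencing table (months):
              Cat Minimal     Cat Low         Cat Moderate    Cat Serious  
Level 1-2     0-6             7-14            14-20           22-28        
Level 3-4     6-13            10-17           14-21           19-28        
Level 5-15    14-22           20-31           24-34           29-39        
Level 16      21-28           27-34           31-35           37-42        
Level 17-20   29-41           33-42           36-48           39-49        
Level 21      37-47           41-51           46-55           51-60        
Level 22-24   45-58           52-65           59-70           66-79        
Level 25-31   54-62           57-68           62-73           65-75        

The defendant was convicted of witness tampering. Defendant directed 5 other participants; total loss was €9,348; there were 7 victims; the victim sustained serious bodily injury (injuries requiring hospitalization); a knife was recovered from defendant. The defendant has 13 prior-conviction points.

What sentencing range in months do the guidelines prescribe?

Base offense level for witness tampering: 13.
§1 does not apply.
§2 applies: 13 + 3 = 16.
§3 applies: 16 + 3 = 19.
§4 applies (level before this adjustment is 19 < 23, so +2): 19 + 2 = 21.
§5 applies: 21 + 5 = 26.
§6 applies: 26 + 1 = 27.
Final offense level: 27.
Criminal history: 13 prior points → Category Moderate (8-13).
Level 27 falls in the 25-31 band.
Grid: Level 25-31 × Category Moderate = 62-73 months.

62-73 months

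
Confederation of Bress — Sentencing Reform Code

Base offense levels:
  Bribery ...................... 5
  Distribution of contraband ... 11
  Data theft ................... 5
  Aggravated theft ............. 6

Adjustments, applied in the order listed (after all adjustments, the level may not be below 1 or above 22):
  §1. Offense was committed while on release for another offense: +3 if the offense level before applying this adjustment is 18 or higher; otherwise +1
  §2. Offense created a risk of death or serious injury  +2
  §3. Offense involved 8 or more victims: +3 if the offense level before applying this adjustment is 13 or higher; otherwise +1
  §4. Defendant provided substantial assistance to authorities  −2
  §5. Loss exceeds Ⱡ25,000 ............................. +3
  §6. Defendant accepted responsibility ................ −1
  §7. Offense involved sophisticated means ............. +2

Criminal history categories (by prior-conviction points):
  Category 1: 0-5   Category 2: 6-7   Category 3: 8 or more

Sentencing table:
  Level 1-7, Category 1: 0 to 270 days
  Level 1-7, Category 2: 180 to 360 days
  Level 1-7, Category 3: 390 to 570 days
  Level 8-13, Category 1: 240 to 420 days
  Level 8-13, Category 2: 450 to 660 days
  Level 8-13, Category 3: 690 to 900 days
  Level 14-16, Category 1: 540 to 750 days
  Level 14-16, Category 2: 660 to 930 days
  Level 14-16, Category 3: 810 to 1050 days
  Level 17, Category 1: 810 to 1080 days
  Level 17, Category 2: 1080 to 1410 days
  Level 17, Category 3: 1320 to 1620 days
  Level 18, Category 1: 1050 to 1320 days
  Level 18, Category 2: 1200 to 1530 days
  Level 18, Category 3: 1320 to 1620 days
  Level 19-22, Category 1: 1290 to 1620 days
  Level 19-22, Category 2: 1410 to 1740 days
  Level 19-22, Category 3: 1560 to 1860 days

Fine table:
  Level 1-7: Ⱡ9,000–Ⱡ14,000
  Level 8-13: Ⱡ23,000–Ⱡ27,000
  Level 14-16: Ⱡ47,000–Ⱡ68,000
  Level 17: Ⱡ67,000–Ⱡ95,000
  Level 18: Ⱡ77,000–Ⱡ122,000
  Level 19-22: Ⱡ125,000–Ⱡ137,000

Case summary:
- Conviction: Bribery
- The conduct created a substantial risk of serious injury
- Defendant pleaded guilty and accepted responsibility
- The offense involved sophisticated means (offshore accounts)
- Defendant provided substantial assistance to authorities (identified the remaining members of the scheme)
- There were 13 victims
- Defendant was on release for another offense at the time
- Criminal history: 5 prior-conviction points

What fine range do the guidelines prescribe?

Ⱡ23,000–Ⱡ27,000

Base offense level for bribery: 5.
§1 applies (level before this adjustment is 5 < 18, so +1): 5 + 1 = 6.
§2 applies: 6 + 2 = 8.
§3 applies (level before this adjustment is 8 < 13, so +1): 8 + 1 = 9.
§4 applies: 9 − 2 = 7.
§5 does not apply.
§6 applies: 7 − 1 = 6.
§7 applies: 6 + 2 = 8.
Final offense level: 8.
Level 8 falls in the 8-13 band.
Fine table: Level 8-13 → Ⱡ23,000–Ⱡ27,000.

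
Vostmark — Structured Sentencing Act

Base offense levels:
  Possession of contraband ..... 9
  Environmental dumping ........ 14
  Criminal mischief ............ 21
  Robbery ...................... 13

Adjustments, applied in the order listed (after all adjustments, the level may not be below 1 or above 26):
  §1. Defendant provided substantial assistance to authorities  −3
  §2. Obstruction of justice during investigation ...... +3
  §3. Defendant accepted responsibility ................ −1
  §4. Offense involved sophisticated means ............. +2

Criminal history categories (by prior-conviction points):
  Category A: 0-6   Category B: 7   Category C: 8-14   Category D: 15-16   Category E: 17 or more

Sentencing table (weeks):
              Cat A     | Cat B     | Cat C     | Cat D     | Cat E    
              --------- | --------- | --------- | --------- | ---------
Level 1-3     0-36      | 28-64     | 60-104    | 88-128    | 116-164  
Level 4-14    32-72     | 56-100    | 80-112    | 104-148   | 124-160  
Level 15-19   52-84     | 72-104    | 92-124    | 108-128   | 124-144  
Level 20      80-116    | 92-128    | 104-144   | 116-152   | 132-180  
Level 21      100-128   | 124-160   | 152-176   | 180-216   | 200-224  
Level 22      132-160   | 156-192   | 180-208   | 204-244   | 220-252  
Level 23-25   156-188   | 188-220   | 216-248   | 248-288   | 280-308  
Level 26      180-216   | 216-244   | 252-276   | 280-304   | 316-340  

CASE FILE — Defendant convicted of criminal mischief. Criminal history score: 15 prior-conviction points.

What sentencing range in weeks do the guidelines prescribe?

180-216 weeks

Base offense level for criminal mischief: 21.
Final offense level: 21.
Criminal history: 15 prior points → Category D (15-16).
Level 21 falls in the 21 band.
Grid: Level 21 × Category D = 180-216 weeks.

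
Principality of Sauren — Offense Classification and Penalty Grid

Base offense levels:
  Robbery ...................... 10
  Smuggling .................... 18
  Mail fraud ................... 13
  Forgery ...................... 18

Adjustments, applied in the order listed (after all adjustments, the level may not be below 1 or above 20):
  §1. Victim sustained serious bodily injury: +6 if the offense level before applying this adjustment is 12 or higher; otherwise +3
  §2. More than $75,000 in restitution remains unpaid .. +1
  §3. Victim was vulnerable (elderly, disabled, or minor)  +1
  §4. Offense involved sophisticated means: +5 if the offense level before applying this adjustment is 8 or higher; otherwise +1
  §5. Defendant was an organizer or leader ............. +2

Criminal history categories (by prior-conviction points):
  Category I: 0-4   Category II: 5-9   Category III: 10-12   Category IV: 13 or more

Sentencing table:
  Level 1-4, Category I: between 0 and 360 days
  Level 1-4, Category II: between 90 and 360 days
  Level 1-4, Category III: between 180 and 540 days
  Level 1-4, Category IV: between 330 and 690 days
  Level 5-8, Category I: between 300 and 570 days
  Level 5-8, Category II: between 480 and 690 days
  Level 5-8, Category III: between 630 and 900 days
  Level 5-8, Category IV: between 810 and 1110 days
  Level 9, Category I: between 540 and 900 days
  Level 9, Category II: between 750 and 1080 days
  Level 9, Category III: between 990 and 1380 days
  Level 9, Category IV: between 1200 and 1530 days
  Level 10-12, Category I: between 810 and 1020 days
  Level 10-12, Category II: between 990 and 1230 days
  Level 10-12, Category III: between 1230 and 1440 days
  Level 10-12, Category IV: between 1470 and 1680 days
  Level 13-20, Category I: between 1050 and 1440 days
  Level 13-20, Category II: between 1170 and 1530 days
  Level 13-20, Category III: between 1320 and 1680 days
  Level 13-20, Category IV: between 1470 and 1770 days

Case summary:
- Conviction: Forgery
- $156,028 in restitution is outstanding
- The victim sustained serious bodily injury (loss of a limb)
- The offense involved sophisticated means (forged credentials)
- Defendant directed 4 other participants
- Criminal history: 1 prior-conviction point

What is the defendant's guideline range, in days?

Base offense level for forgery: 18.
§1 applies (level before this adjustment is 18 ≥ 12, so +6): 18 + 6 = 24.
§2 applies: 24 + 1 = 25.
§3 does not apply.
§4 applies (level before this adjustment is 25 ≥ 8, so +5): 25 + 5 = 30.
§5 applies: 30 + 2 = 32.
Level 32 exceeds the maximum of 20; capped at 20.
Final offense level: 20.
Criminal history: 1 prior point → Category I (0-4).
Level 20 falls in the 13-20 band.
Grid: Level 13-20 × Category I = 1050-1440 days.

1050-1440 days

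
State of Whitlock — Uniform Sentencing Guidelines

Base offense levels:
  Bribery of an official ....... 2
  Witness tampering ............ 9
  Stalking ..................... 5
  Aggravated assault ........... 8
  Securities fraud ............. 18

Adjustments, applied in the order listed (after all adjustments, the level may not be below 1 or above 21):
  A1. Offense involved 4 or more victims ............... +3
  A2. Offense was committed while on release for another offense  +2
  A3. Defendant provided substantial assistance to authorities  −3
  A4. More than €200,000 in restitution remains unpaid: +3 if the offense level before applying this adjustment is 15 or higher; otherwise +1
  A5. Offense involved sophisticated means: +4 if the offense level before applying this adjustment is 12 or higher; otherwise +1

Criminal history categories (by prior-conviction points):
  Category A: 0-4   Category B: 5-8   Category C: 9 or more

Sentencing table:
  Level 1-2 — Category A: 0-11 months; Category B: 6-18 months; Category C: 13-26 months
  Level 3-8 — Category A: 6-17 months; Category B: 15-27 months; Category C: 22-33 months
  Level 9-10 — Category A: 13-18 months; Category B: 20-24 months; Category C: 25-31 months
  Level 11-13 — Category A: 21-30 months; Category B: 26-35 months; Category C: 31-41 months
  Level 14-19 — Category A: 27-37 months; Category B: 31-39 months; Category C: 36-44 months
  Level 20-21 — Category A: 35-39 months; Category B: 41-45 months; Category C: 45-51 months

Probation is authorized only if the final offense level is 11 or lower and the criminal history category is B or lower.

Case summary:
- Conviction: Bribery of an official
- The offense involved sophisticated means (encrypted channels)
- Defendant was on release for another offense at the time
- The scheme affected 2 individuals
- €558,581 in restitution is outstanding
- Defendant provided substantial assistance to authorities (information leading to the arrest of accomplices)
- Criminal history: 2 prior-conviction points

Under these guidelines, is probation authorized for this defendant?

Base offense level for bribery of an official: 2.
A2 applies: 2 + 2 = 4.
A3 applies: 4 − 3 = 1.
A4 applies (level before this adjustment is 1 < 15, so +1): 1 + 1 = 2.
A5 applies (level before this adjustment is 2 < 12, so +1): 2 + 1 = 3.
Final offense level: 3.
Criminal history: 2 prior points → Category A (0-4).
Level 3 falls in the 3-8 band.
Grid: Level 3-8 × Category A = 6-17 months.
Probation check: level 3 ≤ 11 and category A ≤ B → eligible.

Yes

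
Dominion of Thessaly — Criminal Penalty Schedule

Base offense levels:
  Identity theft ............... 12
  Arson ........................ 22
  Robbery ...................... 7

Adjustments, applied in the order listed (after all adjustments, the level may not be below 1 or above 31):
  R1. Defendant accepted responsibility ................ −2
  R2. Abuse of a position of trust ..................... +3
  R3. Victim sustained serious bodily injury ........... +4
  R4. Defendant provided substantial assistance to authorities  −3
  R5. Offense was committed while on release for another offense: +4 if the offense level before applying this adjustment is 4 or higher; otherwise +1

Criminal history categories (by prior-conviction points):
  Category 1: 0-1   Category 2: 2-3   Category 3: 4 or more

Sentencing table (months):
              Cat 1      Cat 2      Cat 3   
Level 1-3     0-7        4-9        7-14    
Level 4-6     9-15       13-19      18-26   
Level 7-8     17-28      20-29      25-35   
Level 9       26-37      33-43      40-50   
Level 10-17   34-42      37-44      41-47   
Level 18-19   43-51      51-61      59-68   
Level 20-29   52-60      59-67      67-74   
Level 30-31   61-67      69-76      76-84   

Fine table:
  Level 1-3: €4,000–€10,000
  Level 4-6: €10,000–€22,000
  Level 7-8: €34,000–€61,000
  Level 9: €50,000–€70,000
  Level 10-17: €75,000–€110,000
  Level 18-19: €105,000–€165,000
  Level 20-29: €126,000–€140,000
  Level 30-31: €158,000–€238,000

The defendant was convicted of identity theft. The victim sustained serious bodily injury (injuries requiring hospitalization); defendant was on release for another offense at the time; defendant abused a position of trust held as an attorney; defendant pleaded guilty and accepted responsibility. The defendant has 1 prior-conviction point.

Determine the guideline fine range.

€126,000–€140,000

Base offense level for identity theft: 12.
R1 applies: 12 − 2 = 10.
R2 applies: 10 + 3 = 13.
R3 applies: 13 + 4 = 17.
R5 applies (level before this adjustment is 17 ≥ 4, so +4): 17 + 4 = 21.
Final offense level: 21.
Level 21 falls in the 20-29 band.
Fine table: Level 20-29 → €126,000–€140,000.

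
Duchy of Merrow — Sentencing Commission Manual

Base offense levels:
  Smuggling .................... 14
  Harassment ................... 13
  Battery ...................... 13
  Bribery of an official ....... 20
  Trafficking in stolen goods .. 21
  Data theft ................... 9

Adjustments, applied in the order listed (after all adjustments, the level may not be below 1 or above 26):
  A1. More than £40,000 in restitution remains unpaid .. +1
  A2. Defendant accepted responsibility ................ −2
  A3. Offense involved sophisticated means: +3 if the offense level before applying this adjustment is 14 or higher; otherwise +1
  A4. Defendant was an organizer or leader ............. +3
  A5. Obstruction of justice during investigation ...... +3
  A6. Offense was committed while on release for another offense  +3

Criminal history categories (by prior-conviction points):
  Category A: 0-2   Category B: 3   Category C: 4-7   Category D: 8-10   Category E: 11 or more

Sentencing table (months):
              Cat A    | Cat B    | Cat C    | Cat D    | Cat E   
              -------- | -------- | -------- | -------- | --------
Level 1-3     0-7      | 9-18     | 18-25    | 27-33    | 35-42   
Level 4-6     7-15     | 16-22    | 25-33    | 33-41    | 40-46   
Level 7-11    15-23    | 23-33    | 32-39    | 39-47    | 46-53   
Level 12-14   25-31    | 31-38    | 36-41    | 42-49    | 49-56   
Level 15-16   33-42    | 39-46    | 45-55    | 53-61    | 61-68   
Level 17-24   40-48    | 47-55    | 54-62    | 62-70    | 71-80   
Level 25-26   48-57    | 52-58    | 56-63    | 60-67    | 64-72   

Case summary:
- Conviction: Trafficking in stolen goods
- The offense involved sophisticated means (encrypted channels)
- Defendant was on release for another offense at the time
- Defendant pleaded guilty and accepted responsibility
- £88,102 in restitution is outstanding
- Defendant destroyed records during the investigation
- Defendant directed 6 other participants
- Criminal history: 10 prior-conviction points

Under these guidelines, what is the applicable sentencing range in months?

Base offense level for trafficking in stolen goods: 21.
A1 applies: 21 + 1 = 22.
A2 applies: 22 − 2 = 20.
A3 applies (level before this adjustment is 20 ≥ 14, so +3): 20 + 3 = 23.
A4 applies: 23 + 3 = 26.
A5 applies: 26 + 3 = 29.
A6 applies: 29 + 3 = 32.
Level 32 exceeds the maximum of 26; capped at 26.
Final offense level: 26.
Criminal history: 10 prior points → Category D (8-10).
Level 26 falls in the 25-26 band.
Grid: Level 25-26 × Category D = 60-67 months.

60-67 months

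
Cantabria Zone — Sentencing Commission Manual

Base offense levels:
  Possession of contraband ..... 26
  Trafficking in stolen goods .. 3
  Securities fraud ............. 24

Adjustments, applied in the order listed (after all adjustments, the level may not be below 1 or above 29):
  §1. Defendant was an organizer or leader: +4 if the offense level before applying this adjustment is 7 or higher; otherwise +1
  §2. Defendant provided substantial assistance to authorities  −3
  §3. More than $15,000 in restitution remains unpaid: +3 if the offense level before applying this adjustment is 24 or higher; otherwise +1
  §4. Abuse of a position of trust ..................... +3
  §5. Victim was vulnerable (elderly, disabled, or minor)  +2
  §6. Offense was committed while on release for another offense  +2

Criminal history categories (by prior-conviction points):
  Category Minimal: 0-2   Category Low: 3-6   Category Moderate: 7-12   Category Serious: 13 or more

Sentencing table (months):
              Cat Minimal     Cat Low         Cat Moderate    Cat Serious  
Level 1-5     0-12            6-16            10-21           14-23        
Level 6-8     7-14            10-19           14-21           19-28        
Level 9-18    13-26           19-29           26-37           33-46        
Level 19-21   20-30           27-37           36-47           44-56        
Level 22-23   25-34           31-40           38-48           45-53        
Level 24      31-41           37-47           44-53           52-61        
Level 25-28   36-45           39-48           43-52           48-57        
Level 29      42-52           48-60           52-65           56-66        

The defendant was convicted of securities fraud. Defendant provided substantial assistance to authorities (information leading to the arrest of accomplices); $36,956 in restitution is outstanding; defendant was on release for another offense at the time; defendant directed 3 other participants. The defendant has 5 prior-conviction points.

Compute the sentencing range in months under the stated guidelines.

48-60 months

Base offense level for securities fraud: 24.
§1 applies (level before this adjustment is 24 ≥ 7, so +4): 24 + 4 = 28.
§2 applies: 28 − 3 = 25.
§3 applies (level before this adjustment is 25 ≥ 24, so +3): 25 + 3 = 28.
§4 does not apply.
§5 does not apply.
§6 applies: 28 + 2 = 30.
Level 30 exceeds the maximum of 29; capped at 29.
Final offense level: 29.
Criminal history: 5 prior points → Category Low (3-6).
Level 29 falls in the 29 band.
Grid: Level 29 × Category Low = 48-60 months.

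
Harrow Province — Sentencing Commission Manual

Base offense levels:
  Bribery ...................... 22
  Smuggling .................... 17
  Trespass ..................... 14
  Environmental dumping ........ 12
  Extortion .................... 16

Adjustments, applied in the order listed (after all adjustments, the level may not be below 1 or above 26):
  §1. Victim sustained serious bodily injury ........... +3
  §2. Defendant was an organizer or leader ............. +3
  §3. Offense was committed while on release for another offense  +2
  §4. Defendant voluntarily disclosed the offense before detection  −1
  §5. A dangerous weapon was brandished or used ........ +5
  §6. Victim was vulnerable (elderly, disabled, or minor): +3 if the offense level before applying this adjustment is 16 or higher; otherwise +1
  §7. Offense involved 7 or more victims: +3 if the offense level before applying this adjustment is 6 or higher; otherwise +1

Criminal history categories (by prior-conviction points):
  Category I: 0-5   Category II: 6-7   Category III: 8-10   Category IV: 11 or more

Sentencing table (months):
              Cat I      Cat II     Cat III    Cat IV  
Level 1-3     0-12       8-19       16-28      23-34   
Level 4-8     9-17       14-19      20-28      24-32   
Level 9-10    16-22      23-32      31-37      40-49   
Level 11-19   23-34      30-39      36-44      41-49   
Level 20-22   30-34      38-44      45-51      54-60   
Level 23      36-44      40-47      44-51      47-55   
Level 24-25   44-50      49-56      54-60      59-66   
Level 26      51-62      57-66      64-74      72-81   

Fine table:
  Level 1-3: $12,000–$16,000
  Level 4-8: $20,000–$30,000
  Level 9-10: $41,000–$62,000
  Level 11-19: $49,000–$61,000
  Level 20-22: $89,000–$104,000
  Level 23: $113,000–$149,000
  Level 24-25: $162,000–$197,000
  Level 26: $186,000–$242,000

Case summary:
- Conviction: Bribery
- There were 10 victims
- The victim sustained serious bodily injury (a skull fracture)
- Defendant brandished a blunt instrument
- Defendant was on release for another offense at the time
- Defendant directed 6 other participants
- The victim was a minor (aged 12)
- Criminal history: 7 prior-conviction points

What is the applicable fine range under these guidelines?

Base offense level for bribery: 22.
§1 applies: 22 + 3 = 25.
§2 applies: 25 + 3 = 28.
§3 applies: 28 + 2 = 30.
§5 applies: 30 + 5 = 35.
§6 applies (level before this adjustment is 35 ≥ 16, so +3): 35 + 3 = 38.
§7 applies (level before this adjustment is 38 ≥ 6, so +3): 38 + 3 = 41.
Level 41 exceeds the maximum of 26; capped at 26.
Final offense level: 26.
Level 26 falls in the 26 band.
Fine table: Level 26 → $186,000–$242,000.

$186,000–$242,000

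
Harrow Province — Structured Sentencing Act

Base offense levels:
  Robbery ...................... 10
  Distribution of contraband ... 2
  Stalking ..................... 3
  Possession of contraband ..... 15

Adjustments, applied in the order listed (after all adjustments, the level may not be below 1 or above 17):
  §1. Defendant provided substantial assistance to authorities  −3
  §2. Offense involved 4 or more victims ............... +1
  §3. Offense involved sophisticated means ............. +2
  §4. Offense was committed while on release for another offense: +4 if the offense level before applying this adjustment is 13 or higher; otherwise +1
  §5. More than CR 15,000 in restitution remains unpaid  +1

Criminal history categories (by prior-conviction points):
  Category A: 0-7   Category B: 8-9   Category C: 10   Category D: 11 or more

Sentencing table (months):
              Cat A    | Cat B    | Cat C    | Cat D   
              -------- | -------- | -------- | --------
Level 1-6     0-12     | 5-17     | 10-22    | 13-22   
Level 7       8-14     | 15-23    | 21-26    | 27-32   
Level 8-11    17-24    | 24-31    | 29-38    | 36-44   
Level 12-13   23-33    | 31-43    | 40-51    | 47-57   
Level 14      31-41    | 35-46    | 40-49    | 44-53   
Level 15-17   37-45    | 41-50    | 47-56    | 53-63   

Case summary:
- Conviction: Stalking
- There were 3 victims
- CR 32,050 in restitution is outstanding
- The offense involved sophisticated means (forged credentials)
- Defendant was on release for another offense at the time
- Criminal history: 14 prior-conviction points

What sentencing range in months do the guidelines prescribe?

Base offense level for stalking: 3.
§2 does not apply.
§3 applies: 3 + 2 = 5.
§4 applies (level before this adjustment is 5 < 13, so +1): 5 + 1 = 6.
§5 applies: 6 + 1 = 7.
Final offense level: 7.
Criminal history: 14 prior points → Category D (11+).
Level 7 falls in the 7 band.
Grid: Level 7 × Category D = 27-32 months.

27-32 months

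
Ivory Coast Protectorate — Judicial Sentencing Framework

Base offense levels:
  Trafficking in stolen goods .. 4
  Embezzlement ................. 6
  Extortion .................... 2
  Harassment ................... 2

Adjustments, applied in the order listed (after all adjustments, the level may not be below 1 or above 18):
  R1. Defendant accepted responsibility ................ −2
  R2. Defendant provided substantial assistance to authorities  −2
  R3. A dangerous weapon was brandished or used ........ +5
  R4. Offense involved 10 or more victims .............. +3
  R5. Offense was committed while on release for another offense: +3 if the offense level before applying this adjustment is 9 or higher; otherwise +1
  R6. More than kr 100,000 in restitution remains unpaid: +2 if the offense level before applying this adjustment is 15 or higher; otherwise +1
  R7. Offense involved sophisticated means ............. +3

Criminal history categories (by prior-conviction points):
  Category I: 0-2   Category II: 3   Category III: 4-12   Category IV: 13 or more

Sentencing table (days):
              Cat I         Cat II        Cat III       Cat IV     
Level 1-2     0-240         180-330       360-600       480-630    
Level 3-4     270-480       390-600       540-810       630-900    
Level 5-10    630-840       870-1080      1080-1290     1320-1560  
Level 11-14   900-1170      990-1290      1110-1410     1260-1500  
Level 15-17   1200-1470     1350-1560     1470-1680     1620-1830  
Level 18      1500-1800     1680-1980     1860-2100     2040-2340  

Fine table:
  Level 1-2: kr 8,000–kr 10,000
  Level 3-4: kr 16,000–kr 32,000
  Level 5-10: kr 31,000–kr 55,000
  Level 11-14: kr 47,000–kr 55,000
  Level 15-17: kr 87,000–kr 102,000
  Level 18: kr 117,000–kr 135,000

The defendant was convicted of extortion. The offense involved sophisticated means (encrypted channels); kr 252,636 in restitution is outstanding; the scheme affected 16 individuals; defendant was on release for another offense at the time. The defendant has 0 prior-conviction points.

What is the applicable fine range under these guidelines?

Base offense level for extortion: 2.
R1 does not apply.
R2 does not apply.
R4 applies: 2 + 3 = 5.
R5 applies (level before this adjustment is 5 < 9, so +1): 5 + 1 = 6.
R6 applies (level before this adjustment is 6 < 15, so +1): 6 + 1 = 7.
R7 applies: 7 + 3 = 10.
Final offense level: 10.
Level 10 falls in the 5-10 band.
Fine table: Level 5-10 → kr 31,000–kr 55,000.

kr 31,000–kr 55,000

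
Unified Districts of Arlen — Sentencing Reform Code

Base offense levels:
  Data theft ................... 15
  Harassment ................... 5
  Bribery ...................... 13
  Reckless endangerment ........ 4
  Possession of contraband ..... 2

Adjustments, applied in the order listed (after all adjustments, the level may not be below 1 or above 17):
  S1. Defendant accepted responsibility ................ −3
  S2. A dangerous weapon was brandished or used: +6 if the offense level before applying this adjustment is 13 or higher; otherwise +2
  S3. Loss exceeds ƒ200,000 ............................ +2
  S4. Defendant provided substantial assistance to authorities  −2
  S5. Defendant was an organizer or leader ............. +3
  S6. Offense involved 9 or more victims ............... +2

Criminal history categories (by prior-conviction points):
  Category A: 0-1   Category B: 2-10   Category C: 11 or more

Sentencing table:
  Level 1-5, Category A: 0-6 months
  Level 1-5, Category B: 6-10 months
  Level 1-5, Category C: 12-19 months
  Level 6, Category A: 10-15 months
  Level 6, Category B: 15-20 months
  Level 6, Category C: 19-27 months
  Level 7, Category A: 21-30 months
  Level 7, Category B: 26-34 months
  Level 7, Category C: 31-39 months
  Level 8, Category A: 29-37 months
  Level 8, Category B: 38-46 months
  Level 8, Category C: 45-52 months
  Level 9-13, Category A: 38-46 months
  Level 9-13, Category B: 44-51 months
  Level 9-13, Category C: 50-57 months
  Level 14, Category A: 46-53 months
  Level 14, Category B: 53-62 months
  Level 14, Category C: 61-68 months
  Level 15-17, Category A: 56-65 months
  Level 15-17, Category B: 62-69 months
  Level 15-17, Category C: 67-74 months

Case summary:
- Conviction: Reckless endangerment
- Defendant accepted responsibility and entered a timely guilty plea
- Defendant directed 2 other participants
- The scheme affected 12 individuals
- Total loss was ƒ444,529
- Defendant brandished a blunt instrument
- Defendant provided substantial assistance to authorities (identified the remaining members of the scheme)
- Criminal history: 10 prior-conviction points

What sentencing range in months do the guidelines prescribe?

38-46 months

Base offense level for reckless endangerment: 4.
S1 applies: 4 − 3 = 1.
S2 applies (level before this adjustment is 1 < 13, so +2): 1 + 2 = 3.
S3 applies: 3 + 2 = 5.
S4 applies: 5 − 2 = 3.
S5 applies: 3 + 3 = 6.
S6 applies: 6 + 2 = 8.
Final offense level: 8.
Criminal history: 10 prior points → Category B (2-10).
Level 8 falls in the 8 band.
Grid: Level 8 × Category B = 38-46 months.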